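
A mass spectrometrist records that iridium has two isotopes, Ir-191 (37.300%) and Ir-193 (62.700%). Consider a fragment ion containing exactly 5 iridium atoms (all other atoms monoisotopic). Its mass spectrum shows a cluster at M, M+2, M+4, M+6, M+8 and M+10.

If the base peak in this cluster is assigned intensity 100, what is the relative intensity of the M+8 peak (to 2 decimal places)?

84.05

(0.37300 + 0.62700)^5 gives M 0.0072, M+2 0.0607, M+4 0.2040, M+6 0.3429, M+8 0.2882, M+10 0.0969; the largest is M+6.
P(M+6) = C(5,3) × 0.37300^2 × 0.62700^3 = 10 × 0.139129 × 0.24649188 = 0.342942 (base)
P(M+8) = C(5,4) × 0.37300^1 × 0.62700^4 = 5 × 0.3730 × 0.15455041 = 0.288237
Relative intensity = 0.288237 / 0.342942 × 100 = 84.05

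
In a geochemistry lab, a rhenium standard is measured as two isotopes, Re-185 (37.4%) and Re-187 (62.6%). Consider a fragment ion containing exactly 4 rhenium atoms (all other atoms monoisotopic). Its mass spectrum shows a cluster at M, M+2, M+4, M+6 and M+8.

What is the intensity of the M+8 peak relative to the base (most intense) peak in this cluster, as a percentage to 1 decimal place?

41.8%

(0.374 + 0.626)^4 gives M 0.0196, M+2 0.1310, M+4 0.3289, M+6 0.3670, M+8 0.1536; the largest is M+6.
P(M+6) = C(4,3) × 0.374^1 × 0.626^3 = 4 × 0.3740 × 0.24531438 = 0.366990 (base)
P(M+8) = C(4,4) × 0.374^0 × 0.626^4 = 1 × 1.0000 × 0.1535668 = 0.153567
Relative intensity = 0.153567 / 0.366990 × 100 = 41.8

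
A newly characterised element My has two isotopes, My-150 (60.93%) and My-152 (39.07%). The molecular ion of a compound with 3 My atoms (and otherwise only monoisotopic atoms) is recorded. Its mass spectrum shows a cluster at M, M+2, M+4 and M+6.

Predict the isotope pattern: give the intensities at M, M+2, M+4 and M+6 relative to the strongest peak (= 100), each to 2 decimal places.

Each My atom is independently My-150 (p = 0.6093) or My-152 (q = 0.3907); the cluster is the binomial expansion (p + q)^3.
P(M) = 0.6093^3 = 0.226200
P(M+2) = 3 × 0.6093^2 × 0.3907^1 = 0.435138
P(M+4) = 3 × 0.6093^1 × 0.3907^2 = 0.279023
P(M+6) = 0.3907^3 = 0.059639
The M+2 peak is largest (0.435138); scaling to 100 gives 51.98 : 100.00 : 64.12 : 13.71.

51.98 : 100.00 : 64.12 : 13.71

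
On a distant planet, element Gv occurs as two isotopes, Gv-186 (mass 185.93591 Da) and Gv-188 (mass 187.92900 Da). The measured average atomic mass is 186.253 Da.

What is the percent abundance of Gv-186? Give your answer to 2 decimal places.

84.09%

Writing the weighted mean with unknown fraction x of Gv-186:
185.93591·x + 187.92900·(1 − x) = 186.253
(185.93591 − 187.92900)·x = 186.253 − 187.92900
x = -1.67600 / -1.99309 = 0.84091 → 84.09% Gv-186, 15.91% Gv-188.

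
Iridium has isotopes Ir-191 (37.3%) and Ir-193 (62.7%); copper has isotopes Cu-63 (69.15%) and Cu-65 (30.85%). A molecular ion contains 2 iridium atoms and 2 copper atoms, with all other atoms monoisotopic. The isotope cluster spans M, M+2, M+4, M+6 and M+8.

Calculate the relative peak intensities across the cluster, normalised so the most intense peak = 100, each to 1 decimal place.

16.6 : 70.6 : 100.0 : 53.0 : 9.3

Iridium pattern (n=2): 0.139129 : 0.467742 : 0.393129
Copper pattern (n=2): 0.47817225 : 0.4266555 : 0.09517225
Convolve the two distributions (both contribute in 2-u steps):
  M: 0.139129×0.47817225 = 0.066528
  M+2: 0.139129×0.4266555 + 0.467742×0.47817225 = 0.283021
  M+4: 0.139129×0.09517225 + 0.467742×0.4266555 + 0.393129×0.47817225 = 0.400789
  M+6: 0.467742×0.09517225 + 0.393129×0.4266555 = 0.212247
  M+8: 0.393129×0.09517225 = 0.037415
Scale to base peak (0.400789) = 100: 16.6 : 70.6 : 100.0 : 53.0 : 9.3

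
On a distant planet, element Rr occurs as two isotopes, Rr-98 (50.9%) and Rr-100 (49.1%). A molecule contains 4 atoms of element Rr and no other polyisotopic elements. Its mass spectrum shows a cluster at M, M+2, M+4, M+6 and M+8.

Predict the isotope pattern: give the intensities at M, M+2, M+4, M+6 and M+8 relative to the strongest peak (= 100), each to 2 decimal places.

Expanding (0.509 + 0.491)^4:
P(M) = 0.509^4 = 0.067123
P(M+2) = 4 × 0.509^3 × 0.491^1 = 0.258997
P(M+4) = 6 × 0.509^2 × 0.491^2 = 0.374757
P(M+6) = 4 × 0.509^1 × 0.491^3 = 0.241003
P(M+8) = 0.491^4 = 0.058120
The M+4 peak is largest (0.374757); scaling to 100 gives 17.91 : 69.11 : 100.00 : 64.31 : 15.51.

17.91 : 69.11 : 100.00 : 64.31 : 15.51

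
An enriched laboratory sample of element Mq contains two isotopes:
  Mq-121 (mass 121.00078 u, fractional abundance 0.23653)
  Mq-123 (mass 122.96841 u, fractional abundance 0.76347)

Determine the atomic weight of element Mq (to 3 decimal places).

The abundance-weighted mean is 0.23653 × 121.00078 + 0.76347 × 122.96841
= 28.620314 + 93.882692 = 122.503006 u

122.503 u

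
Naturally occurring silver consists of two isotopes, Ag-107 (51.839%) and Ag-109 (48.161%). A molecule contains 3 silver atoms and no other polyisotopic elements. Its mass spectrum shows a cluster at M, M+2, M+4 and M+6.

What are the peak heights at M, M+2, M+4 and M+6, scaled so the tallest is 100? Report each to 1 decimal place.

Each Ag atom is independently Ag-107 (p = 0.51839) or Ag-109 (q = 0.48161); the cluster is the binomial expansion (p + q)^3.
P(M) = 0.51839^3 = 0.139306
P(M+2) = 3 × 0.51839^2 × 0.48161^1 = 0.388267
P(M+4) = 3 × 0.51839^1 × 0.48161^2 = 0.360719
P(M+6) = 0.48161^3 = 0.111709
The M+2 peak is largest (0.388267); scaling to 100 gives 35.9 : 100.0 : 92.9 : 28.8.

35.9 : 100.0 : 92.9 : 28.8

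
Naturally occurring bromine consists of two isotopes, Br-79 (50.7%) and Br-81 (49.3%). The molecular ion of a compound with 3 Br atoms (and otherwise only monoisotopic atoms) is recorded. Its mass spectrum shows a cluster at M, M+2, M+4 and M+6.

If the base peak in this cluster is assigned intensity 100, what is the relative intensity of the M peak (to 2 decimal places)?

(0.507 + 0.493)^3 gives M 0.1303, M+2 0.3802, M+4 0.3697, M+6 0.1198; the largest is M+2.
P(M+2) = C(3,1) × 0.507^2 × 0.493^1 = 3 × 0.257049 × 0.4930 = 0.380175 (base)
P(M) = C(3,0) × 0.507^3 × 0.493^0 = 1 × 0.13032384 × 1.0000 = 0.130324
Relative intensity = 0.130324 / 0.380175 × 100 = 34.28

34.28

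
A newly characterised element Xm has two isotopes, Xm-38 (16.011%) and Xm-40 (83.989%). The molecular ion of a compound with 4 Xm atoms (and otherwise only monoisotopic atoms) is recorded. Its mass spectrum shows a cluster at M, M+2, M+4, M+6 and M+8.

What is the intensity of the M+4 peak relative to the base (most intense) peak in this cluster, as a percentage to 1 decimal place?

Binomial terms of (0.16011 + 0.83989)^4: M 0.0007, M+2 0.0138, M+4 0.1085, M+6 0.3794, M+8 0.4976 → M+8 is the base peak.
P(M+8) = C(4,4) × 0.16011^0 × 0.83989^4 = 1 × 1.0000 × 0.49761062 = 0.497611 (base)
P(M+4) = C(4,2) × 0.16011^2 × 0.83989^2 = 6 × 0.02563521 × 0.70541521 = 0.108501
Relative intensity = 0.108501 / 0.497611 × 100 = 21.8

21.8%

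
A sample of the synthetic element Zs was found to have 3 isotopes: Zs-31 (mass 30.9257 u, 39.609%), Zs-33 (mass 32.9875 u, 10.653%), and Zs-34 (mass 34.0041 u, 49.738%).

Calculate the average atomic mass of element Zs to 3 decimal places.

The abundance-weighted mean is 0.39609 × 30.9257 + 0.10653 × 32.9875 + 0.49738 × 34.0041
= 12.24936 + 3.51416 + 16.91296 = 32.67648 u

32.676 u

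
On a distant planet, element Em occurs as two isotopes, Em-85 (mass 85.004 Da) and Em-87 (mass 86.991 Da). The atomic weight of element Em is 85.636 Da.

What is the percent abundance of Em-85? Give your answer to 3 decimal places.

68.193%

Writing the weighted mean with unknown fraction x of Em-85:
85.004·x + 86.991·(1 − x) = 85.636
(85.004 − 86.991)·x = 85.636 − 86.991
x = -1.355 / -1.987 = 0.68193 → 68.193% Em-85, 31.807% Em-87.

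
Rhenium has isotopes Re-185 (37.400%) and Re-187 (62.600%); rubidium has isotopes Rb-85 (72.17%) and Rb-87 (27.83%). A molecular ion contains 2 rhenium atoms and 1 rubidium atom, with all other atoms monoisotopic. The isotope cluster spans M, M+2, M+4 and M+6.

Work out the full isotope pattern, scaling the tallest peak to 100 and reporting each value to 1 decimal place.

Rhenium pattern (n=2): 0.139876 : 0.468248 : 0.391876
Rubidium pattern (n=1): 0.7217 : 0.2783
Convolve the two distributions (both contribute in 2-u steps):
  M: 0.139876×0.7217 = 0.100949
  M+2: 0.139876×0.2783 + 0.468248×0.7217 = 0.376862
  M+4: 0.468248×0.2783 + 0.391876×0.7217 = 0.413130
  M+6: 0.391876×0.2783 = 0.109059
Scale to base peak (0.413130) = 100: 24.4 : 91.2 : 100.0 : 26.4

24.4 : 91.2 : 100.0 : 26.4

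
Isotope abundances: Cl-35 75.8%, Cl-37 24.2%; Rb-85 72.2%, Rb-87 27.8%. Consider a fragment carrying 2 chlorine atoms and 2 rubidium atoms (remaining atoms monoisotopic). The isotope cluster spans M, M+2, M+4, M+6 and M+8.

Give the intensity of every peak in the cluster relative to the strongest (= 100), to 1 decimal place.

Chlorine pattern (n=2): 0.574564 : 0.366872 : 0.058564
Rubidium pattern (n=2): 0.521284 : 0.401432 : 0.077284
Convolve the two distributions (both contribute in 2-u steps):
  M: 0.574564×0.521284 = 0.299511
  M+2: 0.574564×0.401432 + 0.366872×0.521284 = 0.421893
  M+4: 0.574564×0.077284 + 0.366872×0.401432 + 0.058564×0.521284 = 0.222207
  M+6: 0.366872×0.077284 + 0.058564×0.401432 = 0.051863
  M+8: 0.058564×0.077284 = 0.004526
Scale to base peak (0.421893) = 100: 71.0 : 100.0 : 52.7 : 12.3 : 1.1

71.0 : 100.0 : 52.7 : 12.3 : 1.1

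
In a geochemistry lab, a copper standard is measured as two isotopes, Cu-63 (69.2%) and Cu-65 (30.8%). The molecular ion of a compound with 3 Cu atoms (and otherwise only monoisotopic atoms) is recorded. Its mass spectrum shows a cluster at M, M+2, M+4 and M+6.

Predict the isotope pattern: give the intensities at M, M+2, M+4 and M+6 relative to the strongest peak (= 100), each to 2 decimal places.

74.89 : 100.00 : 44.51 : 6.60

The 3 Cu atoms are independent, so intensities follow the terms of (0.692 + 0.308)^3.
P(M) = 0.692^3 = 0.331374
P(M+2) = 3 × 0.692^2 × 0.308^1 = 0.442470
P(M+4) = 3 × 0.692^1 × 0.308^2 = 0.196938
P(M+6) = 0.308^3 = 0.029218
The M+2 peak is largest (0.442470); scaling to 100 gives 74.89 : 100.00 : 44.51 : 6.60.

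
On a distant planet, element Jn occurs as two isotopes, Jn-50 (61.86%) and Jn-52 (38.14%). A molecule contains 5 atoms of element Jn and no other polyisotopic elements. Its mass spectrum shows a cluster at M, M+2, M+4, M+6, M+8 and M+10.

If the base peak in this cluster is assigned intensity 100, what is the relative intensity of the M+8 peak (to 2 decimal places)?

19.01

Binomial terms of (0.6186 + 0.3814)^5: M 0.0906, M+2 0.2792, M+4 0.3443, M+6 0.2123, M+8 0.0654, M+10 0.0081 → M+4 is the base peak.
P(M+4) = C(5,2) × 0.6186^3 × 0.3814^2 = 10 × 0.23671716 × 0.14546596 = 0.344343 (base)
P(M+8) = C(5,4) × 0.6186^1 × 0.3814^4 = 5 × 0.6186 × 0.02116035 = 0.065449
Relative intensity = 0.065449 / 0.344343 × 100 = 19.01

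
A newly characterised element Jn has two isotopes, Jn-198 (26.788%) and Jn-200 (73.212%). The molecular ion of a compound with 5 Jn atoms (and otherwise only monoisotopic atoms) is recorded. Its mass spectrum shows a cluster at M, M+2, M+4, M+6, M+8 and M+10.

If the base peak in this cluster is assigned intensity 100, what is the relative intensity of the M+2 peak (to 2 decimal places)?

Term probabilities: M 0.0014, M+2 0.0189, M+4 0.1030, M+6 0.2816, M+8 0.3848, M+10 0.2103. Base peak = M+8.
P(M+8) = C(5,4) × 0.26788^1 × 0.73212^4 = 5 × 0.26788 × 0.28729567 = 0.384804 (base)
P(M+2) = C(5,1) × 0.26788^4 × 0.73212^1 = 5 × 0.00514945 × 0.73212 = 0.018850
Relative intensity = 0.018850 / 0.384804 × 100 = 4.90

4.90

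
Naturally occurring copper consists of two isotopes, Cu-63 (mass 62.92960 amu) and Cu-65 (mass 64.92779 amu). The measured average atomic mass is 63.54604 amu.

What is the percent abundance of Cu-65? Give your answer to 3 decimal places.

30.850%

With x = fraction of Cu-63 (so Cu-65 is 1 − x):
62.92960·x + 64.92779·(1 − x) = 63.54604
(62.92960 − 64.92779)·x = 63.54604 − 64.92779
x = -1.38175 / -1.99819 = 0.69150 → 69.150% Cu-63, 30.850% Cu-65.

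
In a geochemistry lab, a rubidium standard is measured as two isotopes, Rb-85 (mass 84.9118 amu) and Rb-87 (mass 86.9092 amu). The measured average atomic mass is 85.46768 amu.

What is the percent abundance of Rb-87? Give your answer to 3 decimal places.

With x = fraction of Rb-85 (so Rb-87 is 1 − x):
84.9118·x + 86.9092·(1 − x) = 85.46768
(84.9118 − 86.9092)·x = 85.46768 − 86.9092
x = -1.44152 / -1.9974 = 0.72170 → 72.170% Rb-85, 27.830% Rb-87.

27.830%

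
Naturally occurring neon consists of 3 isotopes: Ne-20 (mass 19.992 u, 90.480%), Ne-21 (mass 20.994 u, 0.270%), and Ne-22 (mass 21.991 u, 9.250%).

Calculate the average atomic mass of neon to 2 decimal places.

20.18 u

Average mass = Σ (abundance × isotope mass) = 0.90480 × 19.992 + 0.00270 × 20.994 + 0.09250 × 21.991
= 18.0888 + 0.0567 + 2.0342 = 20.1797 u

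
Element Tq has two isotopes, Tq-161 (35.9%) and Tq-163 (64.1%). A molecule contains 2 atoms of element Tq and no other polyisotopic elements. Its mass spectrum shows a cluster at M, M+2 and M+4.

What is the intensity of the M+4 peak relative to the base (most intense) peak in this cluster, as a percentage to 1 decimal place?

Binomial terms of (0.359 + 0.641)^2: M 0.1289, M+2 0.4602, M+4 0.4109 → M+2 is the base peak.
P(M+2) = C(2,1) × 0.359^1 × 0.641^1 = 2 × 0.3590 × 0.6410 = 0.460238 (base)
P(M+4) = C(2,2) × 0.359^0 × 0.641^2 = 1 × 1.0000 × 0.410881 = 0.410881
Relative intensity = 0.410881 / 0.460238 × 100 = 89.3

89.3%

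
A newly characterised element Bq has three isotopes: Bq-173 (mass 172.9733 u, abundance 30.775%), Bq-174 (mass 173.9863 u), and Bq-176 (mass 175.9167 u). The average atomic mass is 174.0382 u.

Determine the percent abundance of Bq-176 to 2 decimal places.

18.84%

Let x and y be the fractions of Bq-174 and Bq-176. Then x + y = 1 − 0.30775 = 0.69225 and 173.9863x + 175.9167y = 174.0382 − 0.30775×172.9733 = 120.805666925.
Substituting: 173.9863x + 175.9167(0.69225 − x) = 120.805666925
(173.9863 − 175.9167)x = -0.97266865  ⇒  x = 0.50387, y = 0.18838
Bq-174: 50.39%, Bq-176: 18.84%.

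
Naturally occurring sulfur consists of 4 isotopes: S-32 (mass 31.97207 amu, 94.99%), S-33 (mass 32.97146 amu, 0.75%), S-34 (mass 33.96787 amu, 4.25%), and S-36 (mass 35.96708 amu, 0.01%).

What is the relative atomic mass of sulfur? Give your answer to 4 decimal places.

The abundance-weighted mean is 0.9499 × 31.97207 + 0.0075 × 32.97146 + 0.0425 × 33.96787 + 0.0001 × 35.96708
= 30.370269 + 0.247286 + 1.443634 + 0.003597 = 32.064786 amu

32.0648 amu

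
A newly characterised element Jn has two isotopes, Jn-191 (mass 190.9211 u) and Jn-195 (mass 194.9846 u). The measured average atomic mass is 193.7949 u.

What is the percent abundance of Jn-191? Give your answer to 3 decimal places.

29.278%

Writing the weighted mean with unknown fraction x of Jn-191:
190.9211·x + 194.9846·(1 − x) = 193.7949
(190.9211 − 194.9846)·x = 193.7949 − 194.9846
x = -1.1897 / -4.0635 = 0.29278 → 29.278% Jn-191, 70.722% Jn-195.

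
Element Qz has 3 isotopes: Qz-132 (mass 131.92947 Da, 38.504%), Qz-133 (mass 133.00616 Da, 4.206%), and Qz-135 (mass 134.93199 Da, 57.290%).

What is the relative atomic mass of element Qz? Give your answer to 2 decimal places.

Ar = Σ fᵢ·mᵢ = 0.38504 × 131.92947 + 0.04206 × 133.00616 + 0.57290 × 134.93199
= 50.798123 + 5.594239 + 77.302537 = 133.694899 Da

133.69 Da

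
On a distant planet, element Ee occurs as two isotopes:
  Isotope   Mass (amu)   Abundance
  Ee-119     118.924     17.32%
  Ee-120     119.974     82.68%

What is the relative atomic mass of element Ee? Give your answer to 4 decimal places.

Average mass = Σ (abundance × isotope mass) = 0.1732 × 118.924 + 0.8268 × 119.974
= 20.59764 + 99.19450 = 119.79214 amu

119.7921 amu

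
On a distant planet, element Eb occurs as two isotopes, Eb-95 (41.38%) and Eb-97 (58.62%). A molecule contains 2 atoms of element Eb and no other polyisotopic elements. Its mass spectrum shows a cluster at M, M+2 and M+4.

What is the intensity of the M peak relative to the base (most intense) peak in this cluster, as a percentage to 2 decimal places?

Binomial terms of (0.4138 + 0.5862)^2: M 0.1712, M+2 0.4851, M+4 0.3436 → M+2 is the base peak.
P(M+2) = C(2,1) × 0.4138^1 × 0.5862^1 = 2 × 0.4138 × 0.5862 = 0.485139 (base)
P(M) = C(2,0) × 0.4138^2 × 0.5862^0 = 1 × 0.17123044 × 1.0000 = 0.171230
Relative intensity = 0.171230 / 0.485139 × 100 = 35.30

35.30%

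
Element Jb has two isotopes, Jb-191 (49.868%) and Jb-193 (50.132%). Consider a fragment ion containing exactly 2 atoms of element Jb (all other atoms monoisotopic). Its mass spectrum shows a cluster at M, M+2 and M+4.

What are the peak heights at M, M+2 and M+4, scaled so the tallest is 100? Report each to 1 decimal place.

49.7 : 100.0 : 50.3

The 2 Jb atoms are independent, so intensities follow the terms of (0.49868 + 0.50132)^2.
P(M) = 0.49868^2 = 0.248682
P(M+2) = 2 × 0.49868^1 × 0.50132^1 = 0.499997
P(M+4) = 0.50132^2 = 0.251322
The M+2 peak is largest (0.499997); scaling to 100 gives 49.7 : 100.0 : 50.3.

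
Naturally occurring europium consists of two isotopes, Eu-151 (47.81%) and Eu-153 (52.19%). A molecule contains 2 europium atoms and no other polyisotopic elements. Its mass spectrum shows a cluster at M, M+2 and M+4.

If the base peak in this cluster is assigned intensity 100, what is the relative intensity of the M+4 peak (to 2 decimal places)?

54.58

Term probabilities: M 0.2286, M+2 0.4990, M+4 0.2724. Base peak = M+2.
P(M+2) = C(2,1) × 0.4781^1 × 0.5219^1 = 2 × 0.4781 × 0.5219 = 0.499041 (base)
P(M+4) = C(2,2) × 0.4781^0 × 0.5219^2 = 1 × 1.0000 × 0.27237961 = 0.272380
Relative intensity = 0.272380 / 0.499041 × 100 = 54.58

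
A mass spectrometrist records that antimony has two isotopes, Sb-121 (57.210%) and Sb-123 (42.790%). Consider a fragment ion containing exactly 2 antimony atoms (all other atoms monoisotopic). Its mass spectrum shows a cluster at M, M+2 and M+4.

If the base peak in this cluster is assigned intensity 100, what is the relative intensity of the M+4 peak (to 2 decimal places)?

37.40

Term probabilities: M 0.3273, M+2 0.4896, M+4 0.1831. Base peak = M+2.
P(M+2) = C(2,1) × 0.57210^1 × 0.42790^1 = 2 × 0.5721 × 0.4279 = 0.489603 (base)
P(M+4) = C(2,2) × 0.57210^0 × 0.42790^2 = 1 × 1.0000 × 0.18309841 = 0.183098
Relative intensity = 0.183098 / 0.489603 × 100 = 37.40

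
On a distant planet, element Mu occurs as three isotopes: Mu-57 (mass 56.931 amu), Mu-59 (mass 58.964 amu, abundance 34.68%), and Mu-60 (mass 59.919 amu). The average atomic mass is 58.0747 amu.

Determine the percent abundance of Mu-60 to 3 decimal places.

14.681%

Let x and y be the fractions of Mu-57 and Mu-60. Then x + y = 1 − 0.3468 = 0.6532 and 56.931x + 59.919y = 58.0747 − 0.3468×58.964 = 37.6259848.
Substituting: 56.931x + 59.919(0.6532 − x) = 37.6259848
(56.931 − 59.919)x = -1.513106  ⇒  x = 0.50639, y = 0.14681
Mu-57: 50.639%, Mu-60: 14.681%.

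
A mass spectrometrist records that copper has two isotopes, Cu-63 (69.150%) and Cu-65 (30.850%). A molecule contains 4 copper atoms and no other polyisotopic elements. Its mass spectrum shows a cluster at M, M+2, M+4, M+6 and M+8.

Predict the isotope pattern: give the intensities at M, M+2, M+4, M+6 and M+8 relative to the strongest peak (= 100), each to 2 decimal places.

56.04 : 100.00 : 66.92 : 19.90 : 2.22

Each Cu atom is independently Cu-63 (p = 0.69150) or Cu-65 (q = 0.30850); the cluster is the binomial expansion (p + q)^4.
P(M) = 0.69150^4 = 0.228649
P(M+2) = 4 × 0.69150^3 × 0.30850^1 = 0.408030
P(M+4) = 6 × 0.69150^2 × 0.30850^2 = 0.273052
P(M+6) = 4 × 0.69150^1 × 0.30850^3 = 0.081212
P(M+8) = 0.30850^4 = 0.009058
The M+2 peak is largest (0.408030); scaling to 100 gives 56.04 : 100.00 : 66.92 : 19.90 : 2.22.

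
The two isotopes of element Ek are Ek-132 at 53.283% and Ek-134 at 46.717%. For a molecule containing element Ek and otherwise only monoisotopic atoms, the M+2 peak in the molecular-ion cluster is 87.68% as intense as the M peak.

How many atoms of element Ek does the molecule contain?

1

The M+2/M ratio from n Ek atoms is n · q/p = n · 0.46717/0.53283.
n = 0.8768 × 0.53283/0.46717 = 1.00 ≈ 1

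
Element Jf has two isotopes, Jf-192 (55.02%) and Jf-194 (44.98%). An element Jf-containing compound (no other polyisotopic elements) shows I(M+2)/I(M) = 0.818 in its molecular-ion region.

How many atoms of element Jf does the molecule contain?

1

The M+2/M ratio from n Jf atoms is n · q/p = n · 0.4498/0.5502.
n = 0.818 × 0.5502/0.4498 = 1.00 ≈ 1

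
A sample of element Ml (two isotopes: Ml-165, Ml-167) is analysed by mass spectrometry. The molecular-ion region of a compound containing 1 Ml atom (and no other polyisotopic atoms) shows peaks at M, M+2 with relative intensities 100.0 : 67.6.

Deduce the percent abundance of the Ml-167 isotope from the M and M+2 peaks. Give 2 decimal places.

Let p = fractional abundance of Ml-165. I(M+2)/I(M) = [C(1,1)·p^0·(1−p)] / p^1 = 1·(1−p)/p = 67.6/100.0 = 0.6760
(1−p)/p = 0.6760/1 = 0.6760  ⇒  p = 1/(1 + 0.6760) = 0.5967
Ml-165: 59.67%, Ml-167: 40.33%.

40.33%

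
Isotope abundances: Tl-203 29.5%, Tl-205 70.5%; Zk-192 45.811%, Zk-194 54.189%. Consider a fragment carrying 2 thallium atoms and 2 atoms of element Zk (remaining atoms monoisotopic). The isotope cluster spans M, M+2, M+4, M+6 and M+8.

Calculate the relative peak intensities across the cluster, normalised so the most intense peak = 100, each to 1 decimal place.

5.0 : 35.4 : 91.2 : 100.0 : 39.6

Thallium pattern (n=2): 0.087025 : 0.41595 : 0.497025
Element Zk pattern (n=2): 0.20986477 : 0.49649046 : 0.29364477
Convolve the two distributions (both contribute in 2-u steps):
  M: 0.087025×0.20986477 = 0.018263
  M+2: 0.087025×0.49649046 + 0.41595×0.20986477 = 0.130500
  M+4: 0.087025×0.29364477 + 0.41595×0.49649046 + 0.497025×0.20986477 = 0.336378
  M+6: 0.41595×0.29364477 + 0.497025×0.49649046 = 0.368910
  M+8: 0.497025×0.29364477 = 0.145949
Scale to base peak (0.368910) = 100: 5.0 : 35.4 : 91.2 : 100.0 : 39.6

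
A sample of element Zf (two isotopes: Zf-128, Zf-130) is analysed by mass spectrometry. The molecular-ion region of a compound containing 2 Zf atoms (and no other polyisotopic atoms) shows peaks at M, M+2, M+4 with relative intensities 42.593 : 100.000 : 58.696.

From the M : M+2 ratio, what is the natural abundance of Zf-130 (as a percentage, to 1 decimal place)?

Let p = fractional abundance of Zf-128. I(M+2)/I(M) = [C(2,1)·p^1·(1−p)] / p^2 = 2·(1−p)/p = 100.000/42.593 = 2.3478
(1−p)/p = 2.3478/2 = 1.1739  ⇒  p = 1/(1 + 1.1739) = 0.4600
Zf-128: 46.0%, Zf-130: 54.0%.

54.0%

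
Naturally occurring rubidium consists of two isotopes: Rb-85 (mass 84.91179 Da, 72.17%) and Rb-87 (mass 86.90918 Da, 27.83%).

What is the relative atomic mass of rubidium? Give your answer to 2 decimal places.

85.47 Da

The abundance-weighted mean is 0.7217 × 84.91179 + 0.2783 × 86.90918
= 61.280839 + 24.186825 = 85.467664 Da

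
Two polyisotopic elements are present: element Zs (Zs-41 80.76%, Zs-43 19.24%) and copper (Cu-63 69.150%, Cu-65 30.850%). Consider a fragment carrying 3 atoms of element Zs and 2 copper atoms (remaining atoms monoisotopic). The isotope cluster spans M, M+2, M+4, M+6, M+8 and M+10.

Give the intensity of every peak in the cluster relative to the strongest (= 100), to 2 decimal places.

Element Zs pattern (n=3): 0.52673106 : 0.37646009 : 0.08968663 : 0.00712222
Copper pattern (n=2): 0.47817225 : 0.4266555 : 0.09517225
Convolve the two distributions (both contribute in 2-u steps):
  M: 0.52673106×0.47817225 = 0.251868
  M+2: 0.52673106×0.4266555 + 0.37646009×0.47817225 = 0.404745
  M+4: 0.52673106×0.09517225 + 0.37646009×0.4266555 + 0.08968663×0.47817225 = 0.253635
  M+6: 0.37646009×0.09517225 + 0.08968663×0.4266555 + 0.00712222×0.47817225 = 0.077499
  M+8: 0.08968663×0.09517225 + 0.00712222×0.4266555 = 0.011574
  M+10: 0.00712222×0.09517225 = 0.000678
Scale to base peak (0.404745) = 100: 62.23 : 100.00 : 62.67 : 19.15 : 2.86 : 0.17

62.23 : 100.00 : 62.67 : 19.15 : 2.86 : 0.17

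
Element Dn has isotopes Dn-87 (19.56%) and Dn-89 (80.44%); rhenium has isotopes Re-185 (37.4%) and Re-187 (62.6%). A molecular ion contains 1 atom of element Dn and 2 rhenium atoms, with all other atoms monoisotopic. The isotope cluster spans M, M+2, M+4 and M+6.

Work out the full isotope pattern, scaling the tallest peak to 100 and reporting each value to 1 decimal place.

6.0 : 45.0 : 100.0 : 69.5

Element Dn pattern (n=1): 0.1956 : 0.8044
Rhenium pattern (n=2): 0.139876 : 0.468248 : 0.391876
Convolve the two distributions (both contribute in 2-u steps):
  M: 0.1956×0.139876 = 0.027360
  M+2: 0.1956×0.468248 + 0.8044×0.139876 = 0.204106
  M+4: 0.1956×0.391876 + 0.8044×0.468248 = 0.453310
  M+6: 0.8044×0.391876 = 0.315225
Scale to base peak (0.453310) = 100: 6.0 : 45.0 : 100.0 : 69.5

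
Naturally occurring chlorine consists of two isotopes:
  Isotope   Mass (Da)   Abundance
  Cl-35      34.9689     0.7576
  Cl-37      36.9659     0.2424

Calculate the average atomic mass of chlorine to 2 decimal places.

35.45 Da

Average mass = Σ (abundance × isotope mass) = 0.7576 × 34.9689 + 0.2424 × 36.9659
= 26.49244 + 8.96053 = 35.45297 Da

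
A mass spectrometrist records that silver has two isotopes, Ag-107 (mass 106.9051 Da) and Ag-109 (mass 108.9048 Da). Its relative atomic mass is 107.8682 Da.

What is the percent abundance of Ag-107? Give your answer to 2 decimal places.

51.84%

With x = fraction of Ag-107 (so Ag-109 is 1 − x):
106.9051·x + 108.9048·(1 − x) = 107.8682
(106.9051 − 108.9048)·x = 107.8682 − 108.9048
x = -1.0366 / -1.9997 = 0.51838 → 51.84% Ag-107, 48.16% Ag-109.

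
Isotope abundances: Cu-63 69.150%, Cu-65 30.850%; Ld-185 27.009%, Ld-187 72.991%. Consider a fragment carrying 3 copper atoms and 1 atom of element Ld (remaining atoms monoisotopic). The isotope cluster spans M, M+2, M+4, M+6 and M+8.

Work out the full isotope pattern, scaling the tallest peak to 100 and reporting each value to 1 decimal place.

23.7 : 95.9 : 100.0 : 40.4 : 5.7

Copper pattern (n=3): 0.33065611 : 0.44254842 : 0.19743483 : 0.02936064
Element Ld pattern (n=1): 0.27009 : 0.72991
Convolve the two distributions (both contribute in 2-u steps):
  M: 0.33065611×0.27009 = 0.089307
  M+2: 0.33065611×0.72991 + 0.44254842×0.27009 = 0.360877
  M+4: 0.44254842×0.72991 + 0.19743483×0.27009 = 0.376346
  M+6: 0.19743483×0.72991 + 0.02936064×0.27009 = 0.152040
  M+8: 0.02936064×0.72991 = 0.021431
Scale to base peak (0.376346) = 100: 23.7 : 95.9 : 100.0 : 40.4 : 5.7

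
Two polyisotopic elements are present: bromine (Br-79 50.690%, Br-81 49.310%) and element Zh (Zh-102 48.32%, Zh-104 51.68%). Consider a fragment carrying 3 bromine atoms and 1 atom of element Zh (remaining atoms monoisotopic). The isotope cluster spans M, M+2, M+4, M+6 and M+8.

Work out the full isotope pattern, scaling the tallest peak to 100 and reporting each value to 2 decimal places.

Bromine pattern (n=3): 0.13024674 : 0.3801026 : 0.36975457 : 0.11989609
Element Zh pattern (n=1): 0.4832 : 0.5168
Convolve the two distributions (both contribute in 2-u steps):
  M: 0.13024674×0.4832 = 0.062935
  M+2: 0.13024674×0.5168 + 0.3801026×0.4832 = 0.250977
  M+4: 0.3801026×0.5168 + 0.36975457×0.4832 = 0.375102
  M+6: 0.36975457×0.5168 + 0.11989609×0.4832 = 0.249023
  M+8: 0.11989609×0.5168 = 0.061962
Scale to base peak (0.375102) = 100: 16.78 : 66.91 : 100.00 : 66.39 : 16.52

16.78 : 66.91 : 100.00 : 66.39 : 16.52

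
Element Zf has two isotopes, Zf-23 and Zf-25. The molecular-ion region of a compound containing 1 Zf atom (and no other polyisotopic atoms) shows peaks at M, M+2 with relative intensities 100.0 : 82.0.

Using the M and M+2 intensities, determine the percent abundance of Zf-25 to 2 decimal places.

Let p = fractional abundance of Zf-23. I(M+2)/I(M) = [C(1,1)·p^0·(1−p)] / p^1 = 1·(1−p)/p = 82.0/100.0 = 0.8200
(1−p)/p = 0.8200/1 = 0.8200  ⇒  p = 1/(1 + 0.8200) = 0.5495
Zf-23: 54.95%, Zf-25: 45.05%.

45.05%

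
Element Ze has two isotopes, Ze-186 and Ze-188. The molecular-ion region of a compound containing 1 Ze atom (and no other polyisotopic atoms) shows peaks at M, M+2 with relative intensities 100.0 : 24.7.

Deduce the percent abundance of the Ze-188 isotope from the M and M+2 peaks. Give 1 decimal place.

19.8%

Write p for the Ze-186 fraction. I(M+2)/I(M) = [C(1,1)·p^0·(1−p)] / p^1 = 1·(1−p)/p = 24.7/100.0 = 0.2470
(1−p)/p = 0.2470/1 = 0.2470  ⇒  p = 1/(1 + 0.2470) = 0.8019
Ze-186: 80.2%, Ze-188: 19.8%.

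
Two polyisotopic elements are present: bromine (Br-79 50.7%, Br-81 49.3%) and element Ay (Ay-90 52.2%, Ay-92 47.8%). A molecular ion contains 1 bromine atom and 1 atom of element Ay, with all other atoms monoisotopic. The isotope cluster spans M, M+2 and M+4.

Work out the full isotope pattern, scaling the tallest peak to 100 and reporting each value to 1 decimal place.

Bromine pattern (n=1): 0.5070 : 0.4930
Element Ay pattern (n=1): 0.5220 : 0.4780
Convolve the two distributions (both contribute in 2-u steps):
  M: 0.5070×0.5220 = 0.264654
  M+2: 0.5070×0.4780 + 0.4930×0.5220 = 0.499692
  M+4: 0.4930×0.4780 = 0.235654
Scale to base peak (0.499692) = 100: 53.0 : 100.0 : 47.2

53.0 : 100.0 : 47.2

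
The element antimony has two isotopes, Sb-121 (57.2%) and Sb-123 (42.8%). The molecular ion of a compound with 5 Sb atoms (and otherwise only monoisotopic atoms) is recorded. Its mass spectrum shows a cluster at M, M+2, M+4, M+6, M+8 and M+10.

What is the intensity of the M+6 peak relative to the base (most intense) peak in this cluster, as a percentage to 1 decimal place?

Term probabilities: M 0.0612, M+2 0.2291, M+4 0.3428, M+6 0.2565, M+8 0.0960, M+10 0.0144. Base peak = M+4.
P(M+4) = C(5,2) × 0.572^3 × 0.428^2 = 10 × 0.18714925 × 0.183184 = 0.342827 (base)
P(M+6) = C(5,3) × 0.572^2 × 0.428^3 = 10 × 0.327184 × 0.07840275 = 0.256521
Relative intensity = 0.256521 / 0.342827 × 100 = 74.8

74.8%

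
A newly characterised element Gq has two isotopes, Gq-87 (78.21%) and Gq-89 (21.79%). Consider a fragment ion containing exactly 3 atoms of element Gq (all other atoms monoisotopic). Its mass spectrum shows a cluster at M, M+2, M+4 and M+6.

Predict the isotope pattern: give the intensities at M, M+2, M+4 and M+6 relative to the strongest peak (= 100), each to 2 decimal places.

Each Gq atom is independently Gq-87 (p = 0.7821) or Gq-89 (q = 0.2179); the cluster is the binomial expansion (p + q)^3.
P(M) = 0.7821^3 = 0.478395
P(M+2) = 3 × 0.7821^2 × 0.2179^1 = 0.399855
P(M+4) = 3 × 0.7821^1 × 0.2179^2 = 0.111403
P(M+6) = 0.2179^3 = 0.010346
The M peak is largest (0.478395); scaling to 100 gives 100.00 : 83.58 : 23.29 : 2.16.

100.00 : 83.58 : 23.29 : 2.16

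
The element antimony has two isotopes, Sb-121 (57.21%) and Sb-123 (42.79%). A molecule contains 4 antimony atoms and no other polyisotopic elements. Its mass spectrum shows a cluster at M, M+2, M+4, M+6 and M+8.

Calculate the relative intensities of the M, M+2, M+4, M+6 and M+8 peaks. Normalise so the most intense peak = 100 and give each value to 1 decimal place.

Expanding (0.5721 + 0.4279)^4:
P(M) = 0.5721^4 = 0.107124
P(M+2) = 4 × 0.5721^3 × 0.4279^1 = 0.320493
P(M+4) = 6 × 0.5721^2 × 0.4279^2 = 0.359567
P(M+6) = 4 × 0.5721^1 × 0.4279^3 = 0.179291
P(M+8) = 0.4279^4 = 0.033525
The M+4 peak is largest (0.359567); scaling to 100 gives 29.8 : 89.1 : 100.0 : 49.9 : 9.3.

29.8 : 89.1 : 100.0 : 49.9 : 9.3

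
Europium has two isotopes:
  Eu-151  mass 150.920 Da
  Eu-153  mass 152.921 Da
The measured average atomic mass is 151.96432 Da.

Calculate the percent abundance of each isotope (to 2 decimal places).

Eu-151: 47.81%, Eu-153: 52.19%

Writing the weighted mean with unknown fraction x of Eu-151:
150.920·x + 152.921·(1 − x) = 151.96432
(150.920 − 152.921)·x = 151.96432 − 152.921
x = -0.95668 / -2.001 = 0.47810 → 47.81% Eu-151, 52.19% Eu-153.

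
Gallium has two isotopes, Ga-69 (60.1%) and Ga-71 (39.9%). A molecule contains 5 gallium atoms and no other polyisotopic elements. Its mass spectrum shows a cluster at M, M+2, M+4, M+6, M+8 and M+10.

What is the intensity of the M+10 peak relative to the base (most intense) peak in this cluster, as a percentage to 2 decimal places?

Binomial terms of (0.601 + 0.399)^5: M 0.0784, M+2 0.2603, M+4 0.3456, M+6 0.2294, M+8 0.0762, M+10 0.0101 → M+4 is the base peak.
P(M+4) = C(5,2) × 0.601^3 × 0.399^2 = 10 × 0.2170818 × 0.159201 = 0.345596 (base)
P(M+10) = C(5,5) × 0.601^0 × 0.399^5 = 1 × 1.0000 × 0.01011264 = 0.010113
Relative intensity = 0.010113 / 0.345596 × 100 = 2.93

2.93%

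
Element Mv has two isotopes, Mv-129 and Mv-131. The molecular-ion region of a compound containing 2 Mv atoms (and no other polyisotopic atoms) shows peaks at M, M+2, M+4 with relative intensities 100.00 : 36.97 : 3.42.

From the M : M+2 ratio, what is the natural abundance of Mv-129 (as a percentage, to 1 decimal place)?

84.4%

Let p = fractional abundance of Mv-129. I(M+2)/I(M) = [C(2,1)·p^1·(1−p)] / p^2 = 2·(1−p)/p = 36.97/100.00 = 0.3697
(1−p)/p = 0.3697/2 = 0.1848  ⇒  p = 1/(1 + 0.1848) = 0.8440
Mv-129: 84.4%, Mv-131: 15.6%.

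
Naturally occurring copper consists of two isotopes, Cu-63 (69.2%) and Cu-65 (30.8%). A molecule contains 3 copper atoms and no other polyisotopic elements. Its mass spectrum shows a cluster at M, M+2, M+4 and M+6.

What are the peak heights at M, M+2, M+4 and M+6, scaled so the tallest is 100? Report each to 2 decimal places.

74.89 : 100.00 : 44.51 : 6.60

Each Cu atom is independently Cu-63 (p = 0.692) or Cu-65 (q = 0.308); the cluster is the binomial expansion (p + q)^3.
P(M) = 0.692^3 = 0.331374
P(M+2) = 3 × 0.692^2 × 0.308^1 = 0.442470
P(M+4) = 3 × 0.692^1 × 0.308^2 = 0.196938
P(M+6) = 0.308^3 = 0.029218
The M+2 peak is largest (0.442470); scaling to 100 gives 74.89 : 100.00 : 44.51 : 6.60.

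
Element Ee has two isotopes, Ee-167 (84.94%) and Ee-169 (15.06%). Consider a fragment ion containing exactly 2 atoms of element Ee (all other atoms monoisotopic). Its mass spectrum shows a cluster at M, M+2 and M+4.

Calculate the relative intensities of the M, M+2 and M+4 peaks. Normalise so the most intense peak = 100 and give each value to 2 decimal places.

100.00 : 35.46 : 3.14

Expanding (0.8494 + 0.1506)^2:
P(M) = 0.8494^2 = 0.721480
P(M+2) = 2 × 0.8494^1 × 0.1506^1 = 0.255839
P(M+4) = 0.1506^2 = 0.022680
The M peak is largest (0.721480); scaling to 100 gives 100.00 : 35.46 : 3.14.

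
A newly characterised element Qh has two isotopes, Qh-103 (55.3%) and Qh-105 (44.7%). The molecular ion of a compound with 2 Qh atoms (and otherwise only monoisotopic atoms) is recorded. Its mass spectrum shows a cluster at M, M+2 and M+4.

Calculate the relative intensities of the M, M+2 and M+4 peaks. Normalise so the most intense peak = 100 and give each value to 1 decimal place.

61.9 : 100.0 : 40.4

Each Qh atom is independently Qh-103 (p = 0.553) or Qh-105 (q = 0.447); the cluster is the binomial expansion (p + q)^2.
P(M) = 0.553^2 = 0.305809
P(M+2) = 2 × 0.553^1 × 0.447^1 = 0.494382
P(M+4) = 0.447^2 = 0.199809
The M+2 peak is largest (0.494382); scaling to 100 gives 61.9 : 100.0 : 40.4.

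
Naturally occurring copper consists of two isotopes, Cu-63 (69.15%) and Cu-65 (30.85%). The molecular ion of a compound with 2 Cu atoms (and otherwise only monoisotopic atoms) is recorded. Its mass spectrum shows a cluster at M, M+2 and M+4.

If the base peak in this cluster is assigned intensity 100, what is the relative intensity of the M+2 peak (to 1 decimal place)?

(0.6915 + 0.3085)^2 gives M 0.4782, M+2 0.4267, M+4 0.0952; the largest is M.
P(M) = C(2,0) × 0.6915^2 × 0.3085^0 = 1 × 0.47817225 × 1.0000 = 0.478172 (base)
P(M+2) = C(2,1) × 0.6915^1 × 0.3085^1 = 2 × 0.6915 × 0.3085 = 0.426656
Relative intensity = 0.426656 / 0.478172 × 100 = 89.2

89.2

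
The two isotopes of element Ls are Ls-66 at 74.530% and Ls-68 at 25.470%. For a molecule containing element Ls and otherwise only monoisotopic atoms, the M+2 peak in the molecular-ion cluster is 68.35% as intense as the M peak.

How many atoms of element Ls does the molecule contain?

2

For n independent Ls atoms, I(M+2)/I(M) = n · (abundance Ls-68) / (abundance Ls-66) = n · 0.25470/0.74530.
n = 0.6835 × 0.74530/0.25470 = 2.00 ≈ 2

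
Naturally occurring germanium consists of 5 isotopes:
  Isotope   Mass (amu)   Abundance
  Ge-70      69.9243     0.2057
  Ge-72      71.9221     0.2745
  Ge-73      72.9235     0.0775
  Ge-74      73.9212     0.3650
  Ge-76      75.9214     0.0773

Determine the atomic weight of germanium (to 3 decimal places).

Ar = Σ fᵢ·mᵢ = 0.2057 × 69.9243 + 0.2745 × 71.9221 + 0.0775 × 72.9235 + 0.3650 × 73.9212 + 0.0773 × 75.9214
= 14.38343 + 19.74262 + 5.65157 + 26.98124 + 5.86872 = 72.62758 amu

72.628 amu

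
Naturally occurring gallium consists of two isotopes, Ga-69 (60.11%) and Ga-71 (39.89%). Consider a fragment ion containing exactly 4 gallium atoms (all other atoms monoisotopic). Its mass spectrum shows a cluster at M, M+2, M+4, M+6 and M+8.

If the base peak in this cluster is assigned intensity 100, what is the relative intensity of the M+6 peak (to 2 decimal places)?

Binomial terms of (0.6011 + 0.3989)^4: M 0.1306, M+2 0.3465, M+4 0.3450, M+6 0.1526, M+8 0.0253 → M+2 is the base peak.
P(M+2) = C(4,1) × 0.6011^3 × 0.3989^1 = 4 × 0.21719018 × 0.3989 = 0.346549 (base)
P(M+6) = C(4,3) × 0.6011^1 × 0.3989^3 = 4 × 0.6011 × 0.06347345 = 0.152616
Relative intensity = 0.152616 / 0.346549 × 100 = 44.04

44.04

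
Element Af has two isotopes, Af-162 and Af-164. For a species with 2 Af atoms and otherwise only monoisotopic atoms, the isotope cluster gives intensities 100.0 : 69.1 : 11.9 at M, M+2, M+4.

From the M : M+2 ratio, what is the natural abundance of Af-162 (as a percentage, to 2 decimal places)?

74.32%

Write p for the Af-162 fraction. I(M+2)/I(M) = [C(2,1)·p^1·(1−p)] / p^2 = 2·(1−p)/p = 69.1/100.0 = 0.6910
(1−p)/p = 0.6910/2 = 0.3455  ⇒  p = 1/(1 + 0.3455) = 0.7432
Af-162: 74.32%, Af-164: 25.68%.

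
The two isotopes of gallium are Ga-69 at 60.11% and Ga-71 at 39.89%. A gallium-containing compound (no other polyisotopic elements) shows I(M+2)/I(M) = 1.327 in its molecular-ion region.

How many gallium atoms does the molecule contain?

For n independent Ga atoms, I(M+2)/I(M) = n · (abundance Ga-71) / (abundance Ga-69) = n · 0.3989/0.6011.
n = 1.327 × 0.6011/0.3989 = 2.00 ≈ 2

2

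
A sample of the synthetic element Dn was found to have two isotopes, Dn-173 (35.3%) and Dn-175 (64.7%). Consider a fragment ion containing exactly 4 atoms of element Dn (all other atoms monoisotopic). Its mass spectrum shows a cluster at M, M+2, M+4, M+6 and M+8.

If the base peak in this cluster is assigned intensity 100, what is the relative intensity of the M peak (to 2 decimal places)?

4.06

Binomial terms of (0.353 + 0.647)^4: M 0.0155, M+2 0.1138, M+4 0.3130, M+6 0.3824, M+8 0.1752 → M+6 is the base peak.
P(M+6) = C(4,3) × 0.353^1 × 0.647^3 = 4 × 0.3530 × 0.27084002 = 0.382426 (base)
P(M) = C(4,0) × 0.353^4 × 0.647^0 = 1 × 0.0155274 × 1.0000 = 0.015527
Relative intensity = 0.015527 / 0.382426 × 100 = 4.06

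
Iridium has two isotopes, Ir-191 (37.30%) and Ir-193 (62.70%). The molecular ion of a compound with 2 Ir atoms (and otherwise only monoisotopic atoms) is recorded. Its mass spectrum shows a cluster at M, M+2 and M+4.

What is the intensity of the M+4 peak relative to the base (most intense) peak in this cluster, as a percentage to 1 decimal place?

Term probabilities: M 0.1391, M+2 0.4677, M+4 0.3931. Base peak = M+2.
P(M+2) = C(2,1) × 0.3730^1 × 0.6270^1 = 2 × 0.3730 × 0.6270 = 0.467742 (base)
P(M+4) = C(2,2) × 0.3730^0 × 0.6270^2 = 1 × 1.0000 × 0.393129 = 0.393129
Relative intensity = 0.393129 / 0.467742 × 100 = 84.0

84.0%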